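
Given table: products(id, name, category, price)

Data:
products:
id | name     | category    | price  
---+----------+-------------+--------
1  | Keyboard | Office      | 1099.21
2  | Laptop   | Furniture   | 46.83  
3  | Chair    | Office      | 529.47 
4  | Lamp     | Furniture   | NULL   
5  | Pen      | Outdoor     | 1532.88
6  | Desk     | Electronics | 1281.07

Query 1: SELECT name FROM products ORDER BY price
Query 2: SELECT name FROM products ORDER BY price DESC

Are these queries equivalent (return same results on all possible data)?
No, not equivalent

Query 1 returns: [('Lamp',), ('Laptop',), ('Chair',), ('Keyboard',), ('Desk',), ('Pen',)]
Query 2 returns: [('Pen',), ('Desk',), ('Keyboard',), ('Chair',), ('Laptop',), ('Lamp',)]

Reason: ASC vs DESC gives opposite ordering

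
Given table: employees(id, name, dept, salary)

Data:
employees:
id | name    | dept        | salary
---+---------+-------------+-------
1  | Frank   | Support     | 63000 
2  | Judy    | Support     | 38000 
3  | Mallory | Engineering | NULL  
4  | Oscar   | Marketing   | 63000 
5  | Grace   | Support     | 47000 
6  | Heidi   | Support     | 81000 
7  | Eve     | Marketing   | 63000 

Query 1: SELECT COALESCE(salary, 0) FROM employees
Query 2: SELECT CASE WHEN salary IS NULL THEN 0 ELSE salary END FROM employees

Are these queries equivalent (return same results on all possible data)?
Yes, equivalent

Both queries return: [(0,), (38000,), (47000,), (63000,), (63000,), (63000,), (81000,)]

Reason: COALESCE vs CASE for NULL handling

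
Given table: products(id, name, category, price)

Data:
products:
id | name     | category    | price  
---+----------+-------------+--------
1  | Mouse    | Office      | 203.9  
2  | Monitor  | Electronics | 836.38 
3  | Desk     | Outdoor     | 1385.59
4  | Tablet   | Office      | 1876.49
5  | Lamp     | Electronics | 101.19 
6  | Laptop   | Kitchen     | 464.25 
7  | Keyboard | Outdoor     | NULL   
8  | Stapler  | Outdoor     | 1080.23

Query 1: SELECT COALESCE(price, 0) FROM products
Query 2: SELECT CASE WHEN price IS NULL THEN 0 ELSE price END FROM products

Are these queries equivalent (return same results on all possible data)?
Yes, equivalent

Both queries return: [(0,), (101.19,), (203.9,), (464.25,), (836.38,), (1080.23,), (1385.59,), (1876.49,)]

Reason: COALESCE vs CASE for NULL handling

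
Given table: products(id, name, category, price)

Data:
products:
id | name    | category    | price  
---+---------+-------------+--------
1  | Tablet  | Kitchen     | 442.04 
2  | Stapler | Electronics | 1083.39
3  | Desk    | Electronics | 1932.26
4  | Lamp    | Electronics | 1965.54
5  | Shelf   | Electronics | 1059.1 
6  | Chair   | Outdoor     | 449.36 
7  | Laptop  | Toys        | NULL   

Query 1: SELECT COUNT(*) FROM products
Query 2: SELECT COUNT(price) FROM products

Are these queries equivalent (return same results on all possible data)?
No, not equivalent

Query 1 returns: [(7,)]
Query 2 returns: [(6,)]

Reason: COUNT(*) includes NULLs, COUNT(column) excludes them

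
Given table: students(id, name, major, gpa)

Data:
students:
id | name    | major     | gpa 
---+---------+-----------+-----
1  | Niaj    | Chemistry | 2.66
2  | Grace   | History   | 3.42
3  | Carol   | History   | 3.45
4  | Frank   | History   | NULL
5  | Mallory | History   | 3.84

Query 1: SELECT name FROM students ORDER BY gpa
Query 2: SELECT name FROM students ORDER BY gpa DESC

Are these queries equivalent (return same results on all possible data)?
No, not equivalent

Query 1 returns: [('Frank',), ('Niaj',), ('Grace',), ('Carol',), ('Mallory',)]
Query 2 returns: [('Mallory',), ('Carol',), ('Grace',), ('Niaj',), ('Frank',)]

Reason: ASC vs DESC gives opposite ordering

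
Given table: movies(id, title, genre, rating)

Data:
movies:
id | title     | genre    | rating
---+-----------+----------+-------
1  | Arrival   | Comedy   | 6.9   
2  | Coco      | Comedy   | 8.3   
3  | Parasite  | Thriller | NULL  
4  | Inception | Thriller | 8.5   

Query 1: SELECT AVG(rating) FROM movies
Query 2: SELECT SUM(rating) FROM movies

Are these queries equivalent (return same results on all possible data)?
No, not equivalent

Query 1 returns: [(7.900000000000001,)]
Query 2 returns: [(23.700000000000003,)]

Reason: AVG vs SUM give different aggregate values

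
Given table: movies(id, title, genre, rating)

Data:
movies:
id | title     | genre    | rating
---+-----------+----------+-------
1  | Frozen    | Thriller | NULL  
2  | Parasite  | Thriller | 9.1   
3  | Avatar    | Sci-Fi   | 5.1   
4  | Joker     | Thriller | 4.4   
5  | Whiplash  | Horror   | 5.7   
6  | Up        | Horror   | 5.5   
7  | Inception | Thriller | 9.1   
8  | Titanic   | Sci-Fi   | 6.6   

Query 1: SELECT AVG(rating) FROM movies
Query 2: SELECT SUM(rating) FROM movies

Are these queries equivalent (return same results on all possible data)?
No, not equivalent

Query 1 returns: [(6.5,)]
Query 2 returns: [(45.5,)]

Reason: AVG vs SUM give different aggregate values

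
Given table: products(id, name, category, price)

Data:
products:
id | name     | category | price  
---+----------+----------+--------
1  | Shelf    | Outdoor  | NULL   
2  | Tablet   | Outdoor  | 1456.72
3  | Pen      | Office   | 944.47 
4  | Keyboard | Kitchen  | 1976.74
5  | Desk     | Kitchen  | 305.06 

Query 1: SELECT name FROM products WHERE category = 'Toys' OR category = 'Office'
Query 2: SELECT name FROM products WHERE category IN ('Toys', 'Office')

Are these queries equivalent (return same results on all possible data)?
Yes, equivalent

Both queries return: [('Pen',)]

Reason: OR vs IN are equivalent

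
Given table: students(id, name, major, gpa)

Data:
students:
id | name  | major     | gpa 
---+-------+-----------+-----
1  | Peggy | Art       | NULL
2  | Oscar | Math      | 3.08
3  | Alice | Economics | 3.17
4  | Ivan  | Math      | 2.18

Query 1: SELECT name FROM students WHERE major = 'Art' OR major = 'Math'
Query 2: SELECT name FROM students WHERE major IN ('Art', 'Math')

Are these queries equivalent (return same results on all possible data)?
Yes, equivalent

Both queries return: [('Ivan',), ('Oscar',), ('Peggy',)]

Reason: OR vs IN are equivalent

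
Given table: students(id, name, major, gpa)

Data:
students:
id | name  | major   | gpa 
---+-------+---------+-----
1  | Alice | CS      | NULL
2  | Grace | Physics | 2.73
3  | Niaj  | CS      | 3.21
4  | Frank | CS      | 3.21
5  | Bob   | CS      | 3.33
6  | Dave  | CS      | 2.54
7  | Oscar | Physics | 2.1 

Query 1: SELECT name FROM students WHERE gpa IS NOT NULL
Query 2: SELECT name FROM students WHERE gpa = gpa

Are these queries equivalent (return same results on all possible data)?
Yes, equivalent

Both queries return: [('Bob',), ('Dave',), ('Frank',), ('Grace',), ('Niaj',), ('Oscar',)]

Reason: IS NOT NULL vs self-equality (both exclude NULLs)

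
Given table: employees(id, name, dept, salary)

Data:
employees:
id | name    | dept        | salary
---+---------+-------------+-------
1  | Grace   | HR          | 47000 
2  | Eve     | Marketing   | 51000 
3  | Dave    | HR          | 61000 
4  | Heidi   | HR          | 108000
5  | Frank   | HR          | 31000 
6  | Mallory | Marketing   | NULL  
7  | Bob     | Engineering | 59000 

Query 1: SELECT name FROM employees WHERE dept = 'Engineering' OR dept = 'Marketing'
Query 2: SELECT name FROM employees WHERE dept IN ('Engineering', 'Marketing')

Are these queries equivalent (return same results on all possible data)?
Yes, equivalent

Both queries return: [('Bob',), ('Eve',), ('Mallory',)]

Reason: OR vs IN are equivalent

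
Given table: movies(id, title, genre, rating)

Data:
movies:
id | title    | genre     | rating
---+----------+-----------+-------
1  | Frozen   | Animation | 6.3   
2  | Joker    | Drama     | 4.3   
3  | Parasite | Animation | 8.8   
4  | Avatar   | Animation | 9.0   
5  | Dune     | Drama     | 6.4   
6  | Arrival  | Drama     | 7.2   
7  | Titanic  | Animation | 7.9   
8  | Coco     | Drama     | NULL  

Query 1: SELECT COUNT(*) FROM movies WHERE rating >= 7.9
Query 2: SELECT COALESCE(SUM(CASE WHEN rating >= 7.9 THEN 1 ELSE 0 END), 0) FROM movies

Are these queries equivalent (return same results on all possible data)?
Yes, equivalent

Both queries return: [(3,)]

Reason: COUNT with WHERE vs conditional SUM (COALESCE handles empty-table NULL)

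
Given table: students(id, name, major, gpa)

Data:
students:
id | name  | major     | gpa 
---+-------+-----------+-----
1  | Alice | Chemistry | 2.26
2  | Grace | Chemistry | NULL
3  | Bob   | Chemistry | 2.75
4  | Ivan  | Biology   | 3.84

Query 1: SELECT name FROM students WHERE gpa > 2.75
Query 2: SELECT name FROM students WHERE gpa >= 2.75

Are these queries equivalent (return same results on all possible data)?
No, not equivalent

Query 1 returns: [('Ivan',)]
Query 2 returns: [('Bob',), ('Ivan',)]

Reason: > vs >= gives different results when gpa = 2.75 exists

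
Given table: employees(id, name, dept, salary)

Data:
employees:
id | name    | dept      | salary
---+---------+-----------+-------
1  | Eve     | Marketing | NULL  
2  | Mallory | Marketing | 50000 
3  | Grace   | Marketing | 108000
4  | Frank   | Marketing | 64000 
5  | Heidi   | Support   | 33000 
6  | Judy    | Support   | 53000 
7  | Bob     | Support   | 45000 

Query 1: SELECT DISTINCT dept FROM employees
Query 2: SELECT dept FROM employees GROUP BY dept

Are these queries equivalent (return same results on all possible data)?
Yes, equivalent

Both queries return: [('Marketing',), ('Support',)]

Reason: Both get unique depts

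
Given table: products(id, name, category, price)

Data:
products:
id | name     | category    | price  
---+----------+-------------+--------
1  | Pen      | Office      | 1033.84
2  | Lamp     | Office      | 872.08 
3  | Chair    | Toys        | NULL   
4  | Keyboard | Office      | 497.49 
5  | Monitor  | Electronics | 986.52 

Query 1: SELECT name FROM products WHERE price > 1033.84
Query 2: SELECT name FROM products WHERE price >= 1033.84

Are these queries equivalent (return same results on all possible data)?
No, not equivalent

Query 1 returns: []
Query 2 returns: [('Pen',)]

Reason: > vs >= gives different results when price = 1033.84 exists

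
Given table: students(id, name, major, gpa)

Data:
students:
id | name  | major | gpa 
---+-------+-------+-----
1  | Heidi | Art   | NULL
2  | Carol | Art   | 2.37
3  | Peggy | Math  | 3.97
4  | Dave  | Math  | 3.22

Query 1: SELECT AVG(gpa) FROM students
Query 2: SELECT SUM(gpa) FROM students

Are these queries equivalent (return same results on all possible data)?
No, not equivalent

Query 1 returns: [(3.186666666666667,)]
Query 2 returns: [(9.56,)]

Reason: AVG vs SUM give different aggregate values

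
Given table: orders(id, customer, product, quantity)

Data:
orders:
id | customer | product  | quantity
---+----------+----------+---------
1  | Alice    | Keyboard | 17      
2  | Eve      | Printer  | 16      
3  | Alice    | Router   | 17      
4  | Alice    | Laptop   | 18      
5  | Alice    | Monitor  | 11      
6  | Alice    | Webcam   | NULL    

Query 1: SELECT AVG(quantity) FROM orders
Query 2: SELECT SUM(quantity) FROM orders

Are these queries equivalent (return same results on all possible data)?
No, not equivalent

Query 1 returns: [(15.8,)]
Query 2 returns: [(79,)]

Reason: AVG vs SUM give different aggregate values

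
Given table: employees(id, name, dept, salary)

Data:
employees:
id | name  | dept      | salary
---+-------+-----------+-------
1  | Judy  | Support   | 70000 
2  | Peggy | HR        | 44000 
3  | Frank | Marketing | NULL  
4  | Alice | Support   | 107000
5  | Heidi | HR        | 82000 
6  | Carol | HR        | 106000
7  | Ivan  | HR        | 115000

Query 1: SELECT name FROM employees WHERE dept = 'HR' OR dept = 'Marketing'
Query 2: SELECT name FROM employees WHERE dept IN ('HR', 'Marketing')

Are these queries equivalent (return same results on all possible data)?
Yes, equivalent

Both queries return: [('Carol',), ('Frank',), ('Heidi',), ('Ivan',), ('Peggy',)]

Reason: OR vs IN are equivalent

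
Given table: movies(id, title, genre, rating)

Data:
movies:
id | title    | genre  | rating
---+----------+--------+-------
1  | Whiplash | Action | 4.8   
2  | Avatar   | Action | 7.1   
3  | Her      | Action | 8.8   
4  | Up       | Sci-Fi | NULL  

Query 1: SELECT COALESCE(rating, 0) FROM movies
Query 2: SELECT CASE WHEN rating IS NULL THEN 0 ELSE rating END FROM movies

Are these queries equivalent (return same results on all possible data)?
Yes, equivalent

Both queries return: [(0,), (4.8,), (7.1,), (8.8,)]

Reason: COALESCE vs CASE for NULL handling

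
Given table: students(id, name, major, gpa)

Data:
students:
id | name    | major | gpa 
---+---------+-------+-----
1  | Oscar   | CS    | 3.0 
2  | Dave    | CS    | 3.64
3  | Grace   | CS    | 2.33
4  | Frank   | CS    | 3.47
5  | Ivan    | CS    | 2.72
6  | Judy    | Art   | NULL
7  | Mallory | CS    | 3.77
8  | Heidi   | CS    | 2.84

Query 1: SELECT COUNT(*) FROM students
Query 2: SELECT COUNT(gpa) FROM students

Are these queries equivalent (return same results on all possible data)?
No, not equivalent

Query 1 returns: [(8,)]
Query 2 returns: [(7,)]

Reason: COUNT(*) includes NULLs, COUNT(column) excludes them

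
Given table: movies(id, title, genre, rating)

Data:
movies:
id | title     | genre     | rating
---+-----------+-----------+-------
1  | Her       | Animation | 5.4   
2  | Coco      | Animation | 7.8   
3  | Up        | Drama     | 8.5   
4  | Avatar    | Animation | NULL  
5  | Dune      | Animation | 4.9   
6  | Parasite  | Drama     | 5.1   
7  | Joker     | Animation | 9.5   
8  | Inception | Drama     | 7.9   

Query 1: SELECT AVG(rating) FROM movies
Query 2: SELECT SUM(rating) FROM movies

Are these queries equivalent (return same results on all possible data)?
No, not equivalent

Query 1 returns: [(7.014285714285714,)]
Query 2 returns: [(49.1,)]

Reason: AVG vs SUM give different aggregate values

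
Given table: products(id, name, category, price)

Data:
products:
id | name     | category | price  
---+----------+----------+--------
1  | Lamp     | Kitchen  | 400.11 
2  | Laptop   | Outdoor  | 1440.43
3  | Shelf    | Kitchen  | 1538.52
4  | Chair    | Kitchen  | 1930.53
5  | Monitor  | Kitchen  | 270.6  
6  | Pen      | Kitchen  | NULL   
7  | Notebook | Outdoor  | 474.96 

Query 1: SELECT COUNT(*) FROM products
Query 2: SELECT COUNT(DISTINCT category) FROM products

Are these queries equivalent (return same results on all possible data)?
No, not equivalent

Query 1 returns: [(7,)]
Query 2 returns: [(2,)]

Reason: COUNT(*) counts rows, COUNT(DISTINCT category) counts unique categorys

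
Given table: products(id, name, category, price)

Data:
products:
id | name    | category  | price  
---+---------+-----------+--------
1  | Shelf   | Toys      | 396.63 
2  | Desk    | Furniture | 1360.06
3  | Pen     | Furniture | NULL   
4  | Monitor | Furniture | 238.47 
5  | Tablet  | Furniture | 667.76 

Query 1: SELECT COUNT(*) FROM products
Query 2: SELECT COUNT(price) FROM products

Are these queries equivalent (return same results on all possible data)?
No, not equivalent

Query 1 returns: [(5,)]
Query 2 returns: [(4,)]

Reason: COUNT(*) includes NULLs, COUNT(column) excludes them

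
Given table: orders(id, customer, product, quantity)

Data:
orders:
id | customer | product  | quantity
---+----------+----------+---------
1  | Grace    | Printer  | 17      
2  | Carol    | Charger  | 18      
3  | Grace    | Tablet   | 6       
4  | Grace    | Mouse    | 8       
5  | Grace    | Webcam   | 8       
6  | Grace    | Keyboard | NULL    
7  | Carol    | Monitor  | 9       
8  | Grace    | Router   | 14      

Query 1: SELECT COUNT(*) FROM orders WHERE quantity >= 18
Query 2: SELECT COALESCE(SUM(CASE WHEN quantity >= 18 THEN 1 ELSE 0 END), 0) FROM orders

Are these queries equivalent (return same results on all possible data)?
Yes, equivalent

Both queries return: [(1,)]

Reason: COUNT with WHERE vs conditional SUM (COALESCE handles empty-table NULL)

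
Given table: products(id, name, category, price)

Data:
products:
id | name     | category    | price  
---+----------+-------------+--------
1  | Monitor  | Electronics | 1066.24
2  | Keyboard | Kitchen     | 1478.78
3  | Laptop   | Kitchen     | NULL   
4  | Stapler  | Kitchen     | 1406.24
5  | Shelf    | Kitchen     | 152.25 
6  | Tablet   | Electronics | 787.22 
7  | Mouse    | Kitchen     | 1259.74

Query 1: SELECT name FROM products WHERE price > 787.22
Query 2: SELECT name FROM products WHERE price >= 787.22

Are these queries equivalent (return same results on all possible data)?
No, not equivalent

Query 1 returns: [('Monitor',), ('Keyboard',), ('Stapler',), ('Mouse',)]
Query 2 returns: [('Monitor',), ('Keyboard',), ('Stapler',), ('Tablet',), ('Mouse',)]

Reason: > vs >= gives different results when price = 787.22 exists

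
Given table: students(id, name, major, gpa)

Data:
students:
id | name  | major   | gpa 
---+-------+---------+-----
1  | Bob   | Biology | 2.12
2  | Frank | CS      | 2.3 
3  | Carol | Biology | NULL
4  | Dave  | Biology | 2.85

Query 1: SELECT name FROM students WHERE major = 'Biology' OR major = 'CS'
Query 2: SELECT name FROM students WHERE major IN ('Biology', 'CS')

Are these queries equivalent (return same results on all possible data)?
Yes, equivalent

Both queries return: [('Bob',), ('Carol',), ('Dave',), ('Frank',)]

Reason: OR vs IN are equivalent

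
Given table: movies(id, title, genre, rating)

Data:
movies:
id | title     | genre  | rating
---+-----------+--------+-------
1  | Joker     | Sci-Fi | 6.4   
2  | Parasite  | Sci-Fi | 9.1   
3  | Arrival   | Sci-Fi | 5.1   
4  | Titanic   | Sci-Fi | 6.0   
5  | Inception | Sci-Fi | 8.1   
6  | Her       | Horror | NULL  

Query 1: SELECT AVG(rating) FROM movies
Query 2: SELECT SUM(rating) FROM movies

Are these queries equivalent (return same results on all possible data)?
No, not equivalent

Query 1 returns: [(6.94,)]
Query 2 returns: [(34.7,)]

Reason: AVG vs SUM give different aggregate values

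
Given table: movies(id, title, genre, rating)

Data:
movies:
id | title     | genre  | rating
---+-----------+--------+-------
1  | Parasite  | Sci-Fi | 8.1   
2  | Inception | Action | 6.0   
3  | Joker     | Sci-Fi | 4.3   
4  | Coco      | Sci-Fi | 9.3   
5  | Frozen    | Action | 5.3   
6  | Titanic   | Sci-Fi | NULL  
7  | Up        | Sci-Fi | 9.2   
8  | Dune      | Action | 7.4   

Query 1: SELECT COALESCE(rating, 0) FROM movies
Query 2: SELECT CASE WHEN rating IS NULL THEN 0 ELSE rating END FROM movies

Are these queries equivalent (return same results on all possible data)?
Yes, equivalent

Both queries return: [(0,), (4.3,), (5.3,), (6.0,), (7.4,), (8.1,), (9.2,), (9.3,)]

Reason: COALESCE vs CASE for NULL handling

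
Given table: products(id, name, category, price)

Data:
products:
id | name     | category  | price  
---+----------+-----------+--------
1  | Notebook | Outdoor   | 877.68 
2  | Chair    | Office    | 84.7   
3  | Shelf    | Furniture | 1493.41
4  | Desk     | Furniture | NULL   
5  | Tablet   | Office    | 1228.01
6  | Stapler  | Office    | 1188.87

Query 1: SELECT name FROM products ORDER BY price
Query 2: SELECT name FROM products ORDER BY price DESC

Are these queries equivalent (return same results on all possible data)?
No, not equivalent

Query 1 returns: [('Desk',), ('Chair',), ('Notebook',), ('Stapler',), ('Tablet',), ('Shelf',)]
Query 2 returns: [('Shelf',), ('Tablet',), ('Stapler',), ('Notebook',), ('Chair',), ('Desk',)]

Reason: ASC vs DESC gives opposite ordering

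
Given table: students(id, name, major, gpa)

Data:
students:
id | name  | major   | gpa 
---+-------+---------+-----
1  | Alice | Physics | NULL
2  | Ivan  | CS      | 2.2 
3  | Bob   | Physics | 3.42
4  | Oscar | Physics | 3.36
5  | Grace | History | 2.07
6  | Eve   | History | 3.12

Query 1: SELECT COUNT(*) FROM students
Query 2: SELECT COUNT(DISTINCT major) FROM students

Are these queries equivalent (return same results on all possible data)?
No, not equivalent

Query 1 returns: [(6,)]
Query 2 returns: [(3,)]

Reason: COUNT(*) counts rows, COUNT(DISTINCT major) counts unique majors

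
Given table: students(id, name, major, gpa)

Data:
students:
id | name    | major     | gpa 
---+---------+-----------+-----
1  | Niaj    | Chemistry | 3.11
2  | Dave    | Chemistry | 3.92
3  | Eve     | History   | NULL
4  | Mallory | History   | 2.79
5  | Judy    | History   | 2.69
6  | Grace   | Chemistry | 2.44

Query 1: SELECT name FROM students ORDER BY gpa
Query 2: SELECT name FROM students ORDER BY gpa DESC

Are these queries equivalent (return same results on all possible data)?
No, not equivalent

Query 1 returns: [('Eve',), ('Grace',), ('Judy',), ('Mallory',), ('Niaj',), ('Dave',)]
Query 2 returns: [('Dave',), ('Niaj',), ('Mallory',), ('Judy',), ('Grace',), ('Eve',)]

Reason: ASC vs DESC gives opposite ordering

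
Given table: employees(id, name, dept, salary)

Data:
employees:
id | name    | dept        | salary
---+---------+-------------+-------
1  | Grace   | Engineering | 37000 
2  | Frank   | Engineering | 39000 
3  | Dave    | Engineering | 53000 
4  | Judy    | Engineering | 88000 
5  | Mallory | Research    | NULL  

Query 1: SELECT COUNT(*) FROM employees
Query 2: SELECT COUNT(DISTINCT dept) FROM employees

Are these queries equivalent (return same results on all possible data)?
No, not equivalent

Query 1 returns: [(5,)]
Query 2 returns: [(2,)]

Reason: COUNT(*) counts rows, COUNT(DISTINCT dept) counts unique depts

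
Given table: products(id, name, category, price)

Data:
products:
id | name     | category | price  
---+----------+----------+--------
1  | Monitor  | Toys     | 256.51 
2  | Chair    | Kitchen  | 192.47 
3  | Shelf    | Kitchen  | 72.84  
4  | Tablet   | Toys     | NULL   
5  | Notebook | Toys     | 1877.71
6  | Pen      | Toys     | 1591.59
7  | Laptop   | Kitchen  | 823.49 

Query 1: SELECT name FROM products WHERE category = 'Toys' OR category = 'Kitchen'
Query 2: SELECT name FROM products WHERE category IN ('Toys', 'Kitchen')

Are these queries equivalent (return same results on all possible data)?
Yes, equivalent

Both queries return: [('Chair',), ('Laptop',), ('Monitor',), ('Notebook',), ('Pen',), ('Shelf',), ('Tablet',)]

Reason: OR vs IN are equivalent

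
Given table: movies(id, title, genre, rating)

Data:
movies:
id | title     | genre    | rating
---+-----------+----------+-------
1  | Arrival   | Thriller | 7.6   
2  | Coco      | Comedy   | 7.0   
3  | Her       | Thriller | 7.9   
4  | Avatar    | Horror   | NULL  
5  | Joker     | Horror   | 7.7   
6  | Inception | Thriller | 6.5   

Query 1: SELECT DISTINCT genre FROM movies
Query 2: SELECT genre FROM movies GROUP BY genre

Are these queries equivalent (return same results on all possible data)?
Yes, equivalent

Both queries return: [('Comedy',), ('Horror',), ('Thriller',)]

Reason: Both get unique genres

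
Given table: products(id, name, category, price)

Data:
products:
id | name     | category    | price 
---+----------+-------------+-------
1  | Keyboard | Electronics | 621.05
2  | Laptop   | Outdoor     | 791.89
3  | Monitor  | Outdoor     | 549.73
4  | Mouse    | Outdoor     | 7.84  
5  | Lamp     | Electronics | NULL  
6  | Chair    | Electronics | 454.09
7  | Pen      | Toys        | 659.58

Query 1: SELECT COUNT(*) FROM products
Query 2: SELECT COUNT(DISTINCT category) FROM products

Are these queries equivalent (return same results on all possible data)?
No, not equivalent

Query 1 returns: [(7,)]
Query 2 returns: [(3,)]

Reason: COUNT(*) counts rows, COUNT(DISTINCT category) counts unique categorys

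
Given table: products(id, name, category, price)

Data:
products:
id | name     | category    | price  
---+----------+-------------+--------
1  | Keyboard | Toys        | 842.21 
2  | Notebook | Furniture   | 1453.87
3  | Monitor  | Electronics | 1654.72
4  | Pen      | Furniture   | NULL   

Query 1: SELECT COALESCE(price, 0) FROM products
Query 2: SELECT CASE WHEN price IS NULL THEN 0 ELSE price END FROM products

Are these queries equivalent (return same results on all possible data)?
Yes, equivalent

Both queries return: [(0,), (842.21,), (1453.87,), (1654.72,)]

Reason: COALESCE vs CASE for NULL handling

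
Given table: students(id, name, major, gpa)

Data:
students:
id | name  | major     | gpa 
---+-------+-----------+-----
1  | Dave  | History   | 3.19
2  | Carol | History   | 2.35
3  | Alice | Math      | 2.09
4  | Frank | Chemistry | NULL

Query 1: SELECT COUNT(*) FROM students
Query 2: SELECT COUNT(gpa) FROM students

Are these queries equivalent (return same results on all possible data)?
No, not equivalent

Query 1 returns: [(4,)]
Query 2 returns: [(3,)]

Reason: COUNT(*) includes NULLs, COUNT(column) excludes them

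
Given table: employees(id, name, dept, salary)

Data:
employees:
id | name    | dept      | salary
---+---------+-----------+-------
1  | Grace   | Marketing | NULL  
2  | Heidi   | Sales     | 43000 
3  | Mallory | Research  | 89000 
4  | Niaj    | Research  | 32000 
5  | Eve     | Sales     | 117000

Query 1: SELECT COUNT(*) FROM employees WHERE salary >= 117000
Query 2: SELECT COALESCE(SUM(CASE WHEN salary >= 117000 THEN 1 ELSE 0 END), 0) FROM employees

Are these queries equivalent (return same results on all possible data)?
Yes, equivalent

Both queries return: [(1,)]

Reason: COUNT with WHERE vs conditional SUM (COALESCE handles empty-table NULL)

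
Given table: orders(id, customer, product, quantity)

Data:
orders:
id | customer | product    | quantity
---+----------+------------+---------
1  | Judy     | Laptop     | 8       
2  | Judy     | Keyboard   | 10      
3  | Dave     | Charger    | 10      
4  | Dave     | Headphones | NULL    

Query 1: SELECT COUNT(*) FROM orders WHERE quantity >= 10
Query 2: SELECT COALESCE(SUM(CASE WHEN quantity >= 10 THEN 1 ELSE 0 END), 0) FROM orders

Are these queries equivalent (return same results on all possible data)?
Yes, equivalent

Both queries return: [(2,)]

Reason: COUNT with WHERE vs conditional SUM (COALESCE handles empty-table NULL)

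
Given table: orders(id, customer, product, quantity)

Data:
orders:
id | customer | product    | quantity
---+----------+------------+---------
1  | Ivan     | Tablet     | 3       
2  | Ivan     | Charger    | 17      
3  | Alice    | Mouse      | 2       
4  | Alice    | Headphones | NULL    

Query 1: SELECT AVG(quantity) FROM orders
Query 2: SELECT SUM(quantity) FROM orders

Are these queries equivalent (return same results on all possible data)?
No, not equivalent

Query 1 returns: [(7.333333333333333,)]
Query 2 returns: [(22,)]

Reason: AVG vs SUM give different aggregate values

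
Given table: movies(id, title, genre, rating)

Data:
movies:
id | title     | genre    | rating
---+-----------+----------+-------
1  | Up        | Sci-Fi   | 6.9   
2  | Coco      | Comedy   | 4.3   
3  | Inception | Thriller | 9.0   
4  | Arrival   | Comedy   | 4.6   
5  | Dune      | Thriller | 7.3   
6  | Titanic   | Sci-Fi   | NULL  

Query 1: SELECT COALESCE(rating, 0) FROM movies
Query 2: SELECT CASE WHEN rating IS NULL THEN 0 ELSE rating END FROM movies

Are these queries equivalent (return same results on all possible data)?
Yes, equivalent

Both queries return: [(0,), (4.3,), (4.6,), (6.9,), (7.3,), (9.0,)]

Reason: COALESCE vs CASE for NULL handling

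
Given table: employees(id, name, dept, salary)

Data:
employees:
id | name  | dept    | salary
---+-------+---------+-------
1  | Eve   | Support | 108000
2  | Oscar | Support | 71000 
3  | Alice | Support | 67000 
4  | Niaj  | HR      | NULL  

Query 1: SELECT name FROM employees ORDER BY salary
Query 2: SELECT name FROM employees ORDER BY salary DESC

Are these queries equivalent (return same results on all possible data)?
No, not equivalent

Query 1 returns: [('Niaj',), ('Alice',), ('Oscar',), ('Eve',)]
Query 2 returns: [('Eve',), ('Oscar',), ('Alice',), ('Niaj',)]

Reason: ASC vs DESC gives opposite ordering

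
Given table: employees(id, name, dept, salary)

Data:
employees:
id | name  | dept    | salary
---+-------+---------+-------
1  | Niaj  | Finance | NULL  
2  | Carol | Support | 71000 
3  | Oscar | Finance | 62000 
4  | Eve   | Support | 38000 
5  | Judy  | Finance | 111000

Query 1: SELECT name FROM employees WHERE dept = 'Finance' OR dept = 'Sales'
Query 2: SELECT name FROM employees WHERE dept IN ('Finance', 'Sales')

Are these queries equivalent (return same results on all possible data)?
Yes, equivalent

Both queries return: [('Judy',), ('Niaj',), ('Oscar',)]

Reason: OR vs IN are equivalent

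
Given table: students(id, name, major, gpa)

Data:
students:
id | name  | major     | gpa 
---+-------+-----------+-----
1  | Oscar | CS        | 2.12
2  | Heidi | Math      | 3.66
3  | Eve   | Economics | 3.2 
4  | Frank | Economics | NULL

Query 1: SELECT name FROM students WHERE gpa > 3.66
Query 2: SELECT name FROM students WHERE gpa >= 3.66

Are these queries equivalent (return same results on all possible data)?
No, not equivalent

Query 1 returns: []
Query 2 returns: [('Heidi',)]

Reason: > vs >= gives different results when gpa = 3.66 exists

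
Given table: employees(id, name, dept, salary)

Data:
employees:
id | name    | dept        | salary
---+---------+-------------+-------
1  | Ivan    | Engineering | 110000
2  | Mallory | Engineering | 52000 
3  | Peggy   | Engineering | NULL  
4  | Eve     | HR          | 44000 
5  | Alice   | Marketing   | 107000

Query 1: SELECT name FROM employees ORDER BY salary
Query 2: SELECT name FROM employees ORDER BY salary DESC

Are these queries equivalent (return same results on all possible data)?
No, not equivalent

Query 1 returns: [('Peggy',), ('Eve',), ('Mallory',), ('Alice',), ('Ivan',)]
Query 2 returns: [('Ivan',), ('Alice',), ('Mallory',), ('Eve',), ('Peggy',)]

Reason: ASC vs DESC gives opposite ordering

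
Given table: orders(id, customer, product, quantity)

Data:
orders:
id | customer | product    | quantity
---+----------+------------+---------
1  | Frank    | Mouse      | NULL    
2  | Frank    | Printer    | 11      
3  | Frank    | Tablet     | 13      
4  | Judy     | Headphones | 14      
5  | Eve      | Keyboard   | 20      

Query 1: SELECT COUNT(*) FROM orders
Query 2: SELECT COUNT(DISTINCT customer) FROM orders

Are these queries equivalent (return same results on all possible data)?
No, not equivalent

Query 1 returns: [(5,)]
Query 2 returns: [(3,)]

Reason: COUNT(*) counts rows, COUNT(DISTINCT customer) counts unique customers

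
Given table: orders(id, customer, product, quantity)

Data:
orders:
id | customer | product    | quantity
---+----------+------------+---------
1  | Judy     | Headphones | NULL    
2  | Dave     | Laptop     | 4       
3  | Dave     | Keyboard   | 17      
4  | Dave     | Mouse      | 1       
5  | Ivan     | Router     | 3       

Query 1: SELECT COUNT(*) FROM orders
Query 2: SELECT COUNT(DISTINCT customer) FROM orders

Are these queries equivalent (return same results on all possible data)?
No, not equivalent

Query 1 returns: [(5,)]
Query 2 returns: [(3,)]

Reason: COUNT(*) counts rows, COUNT(DISTINCT customer) counts unique customers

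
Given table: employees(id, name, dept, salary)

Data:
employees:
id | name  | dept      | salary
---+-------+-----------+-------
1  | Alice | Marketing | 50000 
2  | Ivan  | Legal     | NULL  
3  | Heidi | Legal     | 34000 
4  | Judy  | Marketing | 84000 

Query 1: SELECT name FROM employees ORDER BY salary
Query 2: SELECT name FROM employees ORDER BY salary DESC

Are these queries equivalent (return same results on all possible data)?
No, not equivalent

Query 1 returns: [('Ivan',), ('Heidi',), ('Alice',), ('Judy',)]
Query 2 returns: [('Judy',), ('Alice',), ('Heidi',), ('Ivan',)]

Reason: ASC vs DESC gives opposite ordering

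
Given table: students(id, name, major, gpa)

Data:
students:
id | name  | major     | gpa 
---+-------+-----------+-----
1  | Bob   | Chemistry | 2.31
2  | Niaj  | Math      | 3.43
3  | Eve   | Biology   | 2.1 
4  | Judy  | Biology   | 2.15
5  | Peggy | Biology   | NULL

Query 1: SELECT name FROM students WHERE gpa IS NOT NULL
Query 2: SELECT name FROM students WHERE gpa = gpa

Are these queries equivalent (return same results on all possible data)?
Yes, equivalent

Both queries return: [('Bob',), ('Eve',), ('Judy',), ('Niaj',)]

Reason: IS NOT NULL vs self-equality (both exclude NULLs)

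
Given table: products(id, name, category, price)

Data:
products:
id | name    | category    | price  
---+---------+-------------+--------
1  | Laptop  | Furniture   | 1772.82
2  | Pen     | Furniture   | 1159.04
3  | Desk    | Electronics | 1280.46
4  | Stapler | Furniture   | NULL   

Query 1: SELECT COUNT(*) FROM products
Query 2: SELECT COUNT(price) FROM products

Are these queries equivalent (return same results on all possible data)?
No, not equivalent

Query 1 returns: [(4,)]
Query 2 returns: [(3,)]

Reason: COUNT(*) includes NULLs, COUNT(column) excludes them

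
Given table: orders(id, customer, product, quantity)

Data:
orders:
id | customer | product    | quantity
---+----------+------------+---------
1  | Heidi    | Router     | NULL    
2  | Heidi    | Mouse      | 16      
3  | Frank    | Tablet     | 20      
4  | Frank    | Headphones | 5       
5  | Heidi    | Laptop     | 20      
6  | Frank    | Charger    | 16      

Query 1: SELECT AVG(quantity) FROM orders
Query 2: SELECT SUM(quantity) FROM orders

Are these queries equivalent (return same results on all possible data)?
No, not equivalent

Query 1 returns: [(15.4,)]
Query 2 returns: [(77,)]

Reason: AVG vs SUM give different aggregate values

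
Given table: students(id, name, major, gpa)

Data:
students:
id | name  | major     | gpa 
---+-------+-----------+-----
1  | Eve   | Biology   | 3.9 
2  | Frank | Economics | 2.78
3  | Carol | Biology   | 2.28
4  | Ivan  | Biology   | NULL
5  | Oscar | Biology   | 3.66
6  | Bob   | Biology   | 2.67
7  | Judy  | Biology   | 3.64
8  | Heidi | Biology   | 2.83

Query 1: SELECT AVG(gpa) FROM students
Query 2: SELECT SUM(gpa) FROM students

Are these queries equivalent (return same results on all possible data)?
No, not equivalent

Query 1 returns: [(3.108571428571428,)]
Query 2 returns: [(21.759999999999998,)]

Reason: AVG vs SUM give different aggregate values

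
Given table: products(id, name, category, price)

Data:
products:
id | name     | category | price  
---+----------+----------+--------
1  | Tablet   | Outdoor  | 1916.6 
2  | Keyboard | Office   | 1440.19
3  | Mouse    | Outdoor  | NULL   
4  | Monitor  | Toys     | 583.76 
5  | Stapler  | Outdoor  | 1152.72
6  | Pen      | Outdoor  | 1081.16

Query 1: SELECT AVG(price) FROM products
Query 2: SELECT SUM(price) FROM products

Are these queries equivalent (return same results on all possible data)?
No, not equivalent

Query 1 returns: [(1234.886,)]
Query 2 returns: [(6174.43,)]

Reason: AVG vs SUM give different aggregate values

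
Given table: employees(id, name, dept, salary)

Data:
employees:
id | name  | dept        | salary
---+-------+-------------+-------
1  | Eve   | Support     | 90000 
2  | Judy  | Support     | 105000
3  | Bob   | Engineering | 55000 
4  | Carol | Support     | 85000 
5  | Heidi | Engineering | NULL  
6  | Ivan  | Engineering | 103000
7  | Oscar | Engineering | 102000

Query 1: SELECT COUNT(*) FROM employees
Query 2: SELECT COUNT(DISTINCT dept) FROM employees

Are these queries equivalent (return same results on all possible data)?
No, not equivalent

Query 1 returns: [(7,)]
Query 2 returns: [(2,)]

Reason: COUNT(*) counts rows, COUNT(DISTINCT dept) counts unique depts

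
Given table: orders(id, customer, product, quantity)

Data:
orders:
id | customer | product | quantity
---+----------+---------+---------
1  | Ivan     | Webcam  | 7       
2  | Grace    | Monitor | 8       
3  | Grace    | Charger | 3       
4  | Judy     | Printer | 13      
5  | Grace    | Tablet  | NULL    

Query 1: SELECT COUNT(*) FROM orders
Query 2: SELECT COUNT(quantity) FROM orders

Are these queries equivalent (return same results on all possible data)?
No, not equivalent

Query 1 returns: [(5,)]
Query 2 returns: [(4,)]

Reason: COUNT(*) includes NULLs, COUNT(column) excludes them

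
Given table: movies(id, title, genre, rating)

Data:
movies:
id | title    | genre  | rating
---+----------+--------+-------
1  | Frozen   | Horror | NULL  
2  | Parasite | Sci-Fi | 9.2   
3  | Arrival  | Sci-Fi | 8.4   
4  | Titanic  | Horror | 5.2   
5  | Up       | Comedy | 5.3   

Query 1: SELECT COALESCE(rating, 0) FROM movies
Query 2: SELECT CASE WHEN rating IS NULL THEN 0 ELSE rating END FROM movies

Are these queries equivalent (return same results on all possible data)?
Yes, equivalent

Both queries return: [(0,), (5.2,), (5.3,), (8.4,), (9.2,)]

Reason: COALESCE vs CASE for NULL handling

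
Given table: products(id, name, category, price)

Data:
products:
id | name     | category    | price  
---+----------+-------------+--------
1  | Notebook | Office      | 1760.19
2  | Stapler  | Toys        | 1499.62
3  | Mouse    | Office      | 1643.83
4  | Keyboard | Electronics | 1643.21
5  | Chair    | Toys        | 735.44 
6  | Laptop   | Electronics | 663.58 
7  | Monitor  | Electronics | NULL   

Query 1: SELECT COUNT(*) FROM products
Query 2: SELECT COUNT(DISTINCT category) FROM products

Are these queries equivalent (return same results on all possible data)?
No, not equivalent

Query 1 returns: [(7,)]
Query 2 returns: [(3,)]

Reason: COUNT(*) counts rows, COUNT(DISTINCT category) counts unique categorys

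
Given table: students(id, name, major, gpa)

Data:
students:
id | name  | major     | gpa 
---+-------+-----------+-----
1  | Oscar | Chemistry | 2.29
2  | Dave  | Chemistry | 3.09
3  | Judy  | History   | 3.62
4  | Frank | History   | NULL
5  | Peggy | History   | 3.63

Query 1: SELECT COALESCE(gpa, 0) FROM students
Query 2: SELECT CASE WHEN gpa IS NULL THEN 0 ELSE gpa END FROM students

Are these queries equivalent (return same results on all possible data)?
Yes, equivalent

Both queries return: [(0,), (2.29,), (3.09,), (3.62,), (3.63,)]

Reason: COALESCE vs CASE for NULL handling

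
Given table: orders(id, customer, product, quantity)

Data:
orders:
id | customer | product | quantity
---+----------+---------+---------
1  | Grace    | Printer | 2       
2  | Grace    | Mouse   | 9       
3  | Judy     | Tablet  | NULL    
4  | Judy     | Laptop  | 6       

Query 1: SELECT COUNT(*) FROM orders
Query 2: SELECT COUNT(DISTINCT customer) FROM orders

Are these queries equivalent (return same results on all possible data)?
No, not equivalent

Query 1 returns: [(4,)]
Query 2 returns: [(2,)]

Reason: COUNT(*) counts rows, COUNT(DISTINCT customer) counts unique customers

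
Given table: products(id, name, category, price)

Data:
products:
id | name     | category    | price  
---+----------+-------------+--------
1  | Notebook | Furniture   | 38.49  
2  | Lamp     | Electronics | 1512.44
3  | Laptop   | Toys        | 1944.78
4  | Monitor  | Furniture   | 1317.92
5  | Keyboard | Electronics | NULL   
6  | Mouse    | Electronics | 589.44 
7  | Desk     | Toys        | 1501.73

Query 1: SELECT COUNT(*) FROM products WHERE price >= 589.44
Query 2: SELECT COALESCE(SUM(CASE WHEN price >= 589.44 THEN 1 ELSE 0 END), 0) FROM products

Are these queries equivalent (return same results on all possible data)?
Yes, equivalent

Both queries return: [(5,)]

Reason: COUNT with WHERE vs conditional SUM (COALESCE handles empty-table NULL)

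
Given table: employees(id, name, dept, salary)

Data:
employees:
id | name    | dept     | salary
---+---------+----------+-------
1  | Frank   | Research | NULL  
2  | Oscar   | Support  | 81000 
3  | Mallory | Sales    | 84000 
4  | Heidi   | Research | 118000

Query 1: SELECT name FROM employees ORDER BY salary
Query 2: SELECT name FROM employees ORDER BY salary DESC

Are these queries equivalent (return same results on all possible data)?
No, not equivalent

Query 1 returns: [('Frank',), ('Oscar',), ('Mallory',), ('Heidi',)]
Query 2 returns: [('Heidi',), ('Mallory',), ('Oscar',), ('Frank',)]

Reason: ASC vs DESC gives opposite ordering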